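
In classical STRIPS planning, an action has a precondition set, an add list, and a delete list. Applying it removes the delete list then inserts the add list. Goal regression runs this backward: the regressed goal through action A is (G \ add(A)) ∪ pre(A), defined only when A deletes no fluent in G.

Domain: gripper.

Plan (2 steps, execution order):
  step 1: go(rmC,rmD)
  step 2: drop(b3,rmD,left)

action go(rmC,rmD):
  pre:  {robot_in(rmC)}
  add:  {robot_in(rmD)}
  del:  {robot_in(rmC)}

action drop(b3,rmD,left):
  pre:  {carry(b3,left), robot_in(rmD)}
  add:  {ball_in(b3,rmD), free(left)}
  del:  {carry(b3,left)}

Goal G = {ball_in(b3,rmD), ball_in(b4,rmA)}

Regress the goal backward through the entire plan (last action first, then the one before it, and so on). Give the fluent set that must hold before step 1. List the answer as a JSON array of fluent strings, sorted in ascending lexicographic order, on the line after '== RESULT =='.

Work backward from the goal:
  through step 2 (drop(b3,rmD,left)): drop {ball_in(b3,rmD)}, keep {ball_in(b4,rmA)}, require {carry(b3,left), robot_in(rmD)}
    → {ball_in(b4,rmA), carry(b3,left), robot_in(rmD)}
  through step 1 (go(rmC,rmD)): drop {robot_in(rmD)}, keep {ball_in(b4,rmA), carry(b3,left)}, require {robot_in(rmC)}
    → {ball_in(b4,rmA), carry(b3,left), robot_in(rmC)}

== RESULT ==
["ball_in(b4,rmA)", "carry(b3,left)", "robot_in(rmC)"]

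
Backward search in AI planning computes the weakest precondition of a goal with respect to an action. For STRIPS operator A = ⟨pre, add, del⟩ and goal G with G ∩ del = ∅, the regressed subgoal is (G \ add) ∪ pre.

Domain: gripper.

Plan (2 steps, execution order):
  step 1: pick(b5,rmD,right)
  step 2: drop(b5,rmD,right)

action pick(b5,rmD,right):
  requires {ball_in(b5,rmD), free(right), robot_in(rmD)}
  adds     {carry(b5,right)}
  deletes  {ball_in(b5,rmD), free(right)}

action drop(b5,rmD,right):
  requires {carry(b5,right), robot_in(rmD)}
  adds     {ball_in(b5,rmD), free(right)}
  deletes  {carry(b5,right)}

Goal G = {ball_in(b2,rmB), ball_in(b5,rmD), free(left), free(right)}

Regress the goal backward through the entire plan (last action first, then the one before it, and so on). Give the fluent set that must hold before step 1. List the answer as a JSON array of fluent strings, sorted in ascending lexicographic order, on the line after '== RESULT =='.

Regress step by step:
  through step 2 (drop(b5,rmD,right)): drop {ball_in(b5,rmD), free(right)}, keep {ball_in(b2,rmB), free(left)}, require {carry(b5,right), robot_in(rmD)}
    → {ball_in(b2,rmB), carry(b5,right), free(left), robot_in(rmD)}
  through step 1 (pick(b5,rmD,right)): drop {carry(b5,right)}, keep {ball_in(b2,rmB), free(left), robot_in(rmD)}, require {ball_in(b5,rmD), free(right), robot_in(rmD)}
    → {ball_in(b2,rmB), ball_in(b5,rmD), free(left), free(right), robot_in(rmD)}

== RESULT ==
["ball_in(b2,rmB)", "ball_in(b5,rmD)", "free(left)", "free(right)", "robot_in(rmD)"]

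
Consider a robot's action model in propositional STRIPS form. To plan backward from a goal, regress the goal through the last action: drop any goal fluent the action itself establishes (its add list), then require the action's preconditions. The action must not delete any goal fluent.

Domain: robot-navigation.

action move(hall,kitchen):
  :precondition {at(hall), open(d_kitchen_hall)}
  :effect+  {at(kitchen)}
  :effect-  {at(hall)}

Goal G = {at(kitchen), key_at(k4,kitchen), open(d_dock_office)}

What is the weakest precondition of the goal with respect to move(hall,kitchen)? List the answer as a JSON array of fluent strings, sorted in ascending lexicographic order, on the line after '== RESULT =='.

Regress:
  G ∩ del = {}  (empty — regression defined)
  G \ add = {at(kitchen), key_at(k4,kitchen), open(d_dock_office)} \ {at(kitchen)} = {key_at(k4,kitchen), open(d_dock_office)}
  ∪ pre   = {key_at(k4,kitchen), open(d_dock_office)} ∪ {at(hall), open(d_kitchen_hall)}
          = {at(hall), key_at(k4,kitchen), open(d_dock_office), open(d_kitchen_hall)}

== RESULT ==
["at(hall)", "key_at(k4,kitchen)", "open(d_dock_office)", "open(d_kitchen_hall)"]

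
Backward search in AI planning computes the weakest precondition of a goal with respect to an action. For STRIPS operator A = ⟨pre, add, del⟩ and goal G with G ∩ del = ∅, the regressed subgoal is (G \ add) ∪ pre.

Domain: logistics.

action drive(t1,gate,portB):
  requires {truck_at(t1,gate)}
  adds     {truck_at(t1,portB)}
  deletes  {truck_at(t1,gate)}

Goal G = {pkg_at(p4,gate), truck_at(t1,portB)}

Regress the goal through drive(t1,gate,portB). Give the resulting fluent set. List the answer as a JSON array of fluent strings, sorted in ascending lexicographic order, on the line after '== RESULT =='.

Compute (G \ add) ∪ pre:
  G ∩ del = {}  (empty — regression defined)
  G \ add = {pkg_at(p4,gate), truck_at(t1,portB)} \ {truck_at(t1,portB)} = {pkg_at(p4,gate)}
  ∪ pre   = {pkg_at(p4,gate)} ∪ {truck_at(t1,gate)}
          = {pkg_at(p4,gate), truck_at(t1,gate)}

== RESULT ==
["pkg_at(p4,gate)", "truck_at(t1,gate)"]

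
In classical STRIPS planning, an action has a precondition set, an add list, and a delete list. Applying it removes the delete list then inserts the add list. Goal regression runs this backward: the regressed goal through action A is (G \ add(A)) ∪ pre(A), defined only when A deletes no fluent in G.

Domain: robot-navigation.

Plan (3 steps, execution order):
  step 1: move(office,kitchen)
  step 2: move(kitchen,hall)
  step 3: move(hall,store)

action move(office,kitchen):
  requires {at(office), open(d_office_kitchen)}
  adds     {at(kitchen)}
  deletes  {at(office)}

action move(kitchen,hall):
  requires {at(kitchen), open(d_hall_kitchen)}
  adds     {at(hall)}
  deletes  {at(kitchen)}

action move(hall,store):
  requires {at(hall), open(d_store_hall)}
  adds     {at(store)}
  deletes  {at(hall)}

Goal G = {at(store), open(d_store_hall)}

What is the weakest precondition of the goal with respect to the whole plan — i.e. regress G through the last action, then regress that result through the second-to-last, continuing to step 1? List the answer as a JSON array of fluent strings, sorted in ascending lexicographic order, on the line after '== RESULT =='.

Regress step by step:
  through step 3 (move(hall,store)): drop {at(store)}, keep {open(d_store_hall)}, require {at(hall), open(d_store_hall)}
    → {at(hall), open(d_store_hall)}
  through step 2 (move(kitchen,hall)): drop {at(hall)}, keep {open(d_store_hall)}, require {at(kitchen), open(d_hall_kitchen)}
    → {at(kitchen), open(d_hall_kitchen), open(d_store_hall)}
  through step 1 (move(office,kitchen)): drop {at(kitchen)}, keep {open(d_hall_kitchen), open(d_store_hall)}, require {at(office), open(d_office_kitchen)}
    → {at(office), open(d_hall_kitchen), open(d_office_kitchen), open(d_store_hall)}

== RESULT ==
["at(office)", "open(d_hall_kitchen)", "open(d_office_kitchen)", "open(d_store_hall)"]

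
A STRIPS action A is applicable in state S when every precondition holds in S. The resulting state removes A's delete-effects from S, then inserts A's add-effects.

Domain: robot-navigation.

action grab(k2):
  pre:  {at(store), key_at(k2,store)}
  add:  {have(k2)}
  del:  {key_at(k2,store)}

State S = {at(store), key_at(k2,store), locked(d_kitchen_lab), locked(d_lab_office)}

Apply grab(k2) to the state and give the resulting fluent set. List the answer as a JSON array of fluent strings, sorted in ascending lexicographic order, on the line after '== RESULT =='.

Compute (S \ del) ∪ add:
  pre ⊆ S: {at(store), key_at(k2,store)} ⊆ S  — applicable
  S \ del = {at(store), locked(d_kitchen_lab), locked(d_lab_office)}
  ∪ add   = {at(store), have(k2), locked(d_kitchen_lab), locked(d_lab_office)}

== RESULT ==
["at(store)", "have(k2)", "locked(d_kitchen_lab)", "locked(d_lab_office)"]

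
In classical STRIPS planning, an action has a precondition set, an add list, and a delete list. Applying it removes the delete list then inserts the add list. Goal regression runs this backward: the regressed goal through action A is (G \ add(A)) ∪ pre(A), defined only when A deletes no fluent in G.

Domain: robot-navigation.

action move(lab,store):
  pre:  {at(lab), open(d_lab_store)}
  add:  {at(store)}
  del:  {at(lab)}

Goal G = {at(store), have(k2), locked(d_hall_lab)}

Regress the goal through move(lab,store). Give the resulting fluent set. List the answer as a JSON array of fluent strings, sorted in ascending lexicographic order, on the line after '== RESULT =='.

Compute (G \ add) ∪ pre:
  G ∩ del = {}  (empty — regression defined)
  G \ add = {at(store), have(k2), locked(d_hall_lab)} \ {at(store)} = {have(k2), locked(d_hall_lab)}
  ∪ pre   = {have(k2), locked(d_hall_lab)} ∪ {at(lab), open(d_lab_store)}
          = {at(lab), have(k2), locked(d_hall_lab), open(d_lab_store)}

== RESULT ==
["at(lab)", "have(k2)", "locked(d_hall_lab)", "open(d_lab_store)"]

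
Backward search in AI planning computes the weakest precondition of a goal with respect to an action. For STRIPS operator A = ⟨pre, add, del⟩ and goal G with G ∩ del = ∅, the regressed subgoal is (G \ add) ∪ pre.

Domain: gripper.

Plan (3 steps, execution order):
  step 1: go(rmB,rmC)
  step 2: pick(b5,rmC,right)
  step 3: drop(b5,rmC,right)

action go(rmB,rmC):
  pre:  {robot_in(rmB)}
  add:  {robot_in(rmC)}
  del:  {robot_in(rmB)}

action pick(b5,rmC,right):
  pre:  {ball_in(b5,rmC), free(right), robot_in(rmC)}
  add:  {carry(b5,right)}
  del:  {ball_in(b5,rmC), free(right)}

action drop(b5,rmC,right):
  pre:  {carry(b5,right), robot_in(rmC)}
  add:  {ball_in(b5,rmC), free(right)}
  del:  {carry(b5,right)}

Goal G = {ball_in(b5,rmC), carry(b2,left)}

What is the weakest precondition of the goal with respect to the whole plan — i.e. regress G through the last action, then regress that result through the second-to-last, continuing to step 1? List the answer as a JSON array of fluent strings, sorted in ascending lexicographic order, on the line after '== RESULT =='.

Regress step by step:
  through step 3 (drop(b5,rmC,right)): drop {ball_in(b5,rmC)}, keep {carry(b2,left)}, require {carry(b5,right), robot_in(rmC)}
    → {carry(b2,left), carry(b5,right), robot_in(rmC)}
  through step 2 (pick(b5,rmC,right)): drop {carry(b5,right)}, keep {carry(b2,left), robot_in(rmC)}, require {ball_in(b5,rmC), free(right), robot_in(rmC)}
    → {ball_in(b5,rmC), carry(b2,left), free(right), robot_in(rmC)}
  through step 1 (go(rmB,rmC)): drop {robot_in(rmC)}, keep {ball_in(b5,rmC), carry(b2,left), free(right)}, require {robot_in(rmB)}
    → {ball_in(b5,rmC), carry(b2,left), free(right), robot_in(rmB)}

== RESULT ==
["ball_in(b5,rmC)", "carry(b2,left)", "free(right)", "robot_in(rmB)"]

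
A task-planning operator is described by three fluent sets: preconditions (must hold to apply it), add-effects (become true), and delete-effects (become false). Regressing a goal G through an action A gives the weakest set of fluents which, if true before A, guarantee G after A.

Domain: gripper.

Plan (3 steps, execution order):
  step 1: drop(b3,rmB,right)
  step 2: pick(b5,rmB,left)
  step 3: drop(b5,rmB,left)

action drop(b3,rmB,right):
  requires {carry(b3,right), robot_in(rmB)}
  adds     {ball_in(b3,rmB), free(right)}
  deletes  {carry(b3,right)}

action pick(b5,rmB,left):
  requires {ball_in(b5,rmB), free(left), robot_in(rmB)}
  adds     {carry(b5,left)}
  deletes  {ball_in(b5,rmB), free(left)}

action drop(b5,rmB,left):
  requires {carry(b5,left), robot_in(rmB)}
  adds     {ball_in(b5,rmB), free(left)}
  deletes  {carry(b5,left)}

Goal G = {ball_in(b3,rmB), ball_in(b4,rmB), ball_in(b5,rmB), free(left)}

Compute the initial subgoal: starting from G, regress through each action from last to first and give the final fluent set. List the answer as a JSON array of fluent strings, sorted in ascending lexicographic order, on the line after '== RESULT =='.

Regress step by step:
  through step 3 (drop(b5,rmB,left)): drop {ball_in(b5,rmB), free(left)}, keep {ball_in(b3,rmB), ball_in(b4,rmB)}, require {carry(b5,left), robot_in(rmB)}
    → {ball_in(b3,rmB), ball_in(b4,rmB), carry(b5,left), robot_in(rmB)}
  through step 2 (pick(b5,rmB,left)): drop {carry(b5,left)}, keep {ball_in(b3,rmB), ball_in(b4,rmB), robot_in(rmB)}, require {ball_in(b5,rmB), free(left), robot_in(rmB)}
    → {ball_in(b3,rmB), ball_in(b4,rmB), ball_in(b5,rmB), free(left), robot_in(rmB)}
  through step 1 (drop(b3,rmB,right)): drop {ball_in(b3,rmB)}, keep {ball_in(b4,rmB), ball_in(b5,rmB), free(left), robot_in(rmB)}, require {carry(b3,right), robot_in(rmB)}
    → {ball_in(b4,rmB), ball_in(b5,rmB), carry(b3,right), free(left), robot_in(rmB)}

== RESULT ==
["ball_in(b4,rmB)", "ball_in(b5,rmB)", "carry(b3,right)", "free(left)", "robot_in(rmB)"]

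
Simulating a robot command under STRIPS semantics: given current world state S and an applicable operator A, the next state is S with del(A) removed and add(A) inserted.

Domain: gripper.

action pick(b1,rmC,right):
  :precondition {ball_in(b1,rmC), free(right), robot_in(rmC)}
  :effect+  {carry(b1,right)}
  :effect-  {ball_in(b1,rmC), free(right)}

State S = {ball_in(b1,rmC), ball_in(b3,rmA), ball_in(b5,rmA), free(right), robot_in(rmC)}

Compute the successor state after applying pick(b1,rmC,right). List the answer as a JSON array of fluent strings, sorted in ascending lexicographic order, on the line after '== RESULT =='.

Compute (S \ del) ∪ add:
  pre ⊆ S: {ball_in(b1,rmC), free(right), robot_in(rmC)} ⊆ S  — applicable
  S \ del = {ball_in(b3,rmA), ball_in(b5,rmA), robot_in(rmC)}
  ∪ add   = {ball_in(b3,rmA), ball_in(b5,rmA), carry(b1,right), robot_in(rmC)}

== RESULT ==
["ball_in(b3,rmA)", "ball_in(b5,rmA)", "carry(b1,right)", "robot_in(rmC)"]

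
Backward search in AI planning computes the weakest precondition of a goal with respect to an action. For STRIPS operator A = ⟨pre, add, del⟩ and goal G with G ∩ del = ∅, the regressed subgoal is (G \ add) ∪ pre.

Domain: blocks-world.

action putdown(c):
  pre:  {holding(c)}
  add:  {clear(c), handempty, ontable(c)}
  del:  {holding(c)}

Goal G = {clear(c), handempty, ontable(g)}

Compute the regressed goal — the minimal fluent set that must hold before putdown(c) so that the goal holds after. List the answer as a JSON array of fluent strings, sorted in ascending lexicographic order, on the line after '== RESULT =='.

Compute (G \ add) ∪ pre:
  G ∩ del = {}  (empty — regression defined)
  G \ add = {clear(c), handempty, ontable(g)} \ {clear(c), handempty, ontable(c)} = {ontable(g)}
  ∪ pre   = {ontable(g)} ∪ {holding(c)}
          = {holding(c), ontable(g)}

== RESULT ==
["holding(c)", "ontable(g)"]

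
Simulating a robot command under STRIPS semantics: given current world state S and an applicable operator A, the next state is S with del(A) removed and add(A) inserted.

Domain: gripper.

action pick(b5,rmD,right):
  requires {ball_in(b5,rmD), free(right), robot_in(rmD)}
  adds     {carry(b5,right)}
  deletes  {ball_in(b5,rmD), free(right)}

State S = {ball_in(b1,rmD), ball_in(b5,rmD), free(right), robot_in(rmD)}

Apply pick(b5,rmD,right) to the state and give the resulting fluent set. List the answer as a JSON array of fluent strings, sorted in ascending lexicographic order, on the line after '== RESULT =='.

Progress:
  pre ⊆ S: {ball_in(b5,rmD), free(right), robot_in(rmD)} ⊆ S  — applicable
  S \ del = {ball_in(b1,rmD), robot_in(rmD)}
  ∪ add   = {ball_in(b1,rmD), carry(b5,right), robot_in(rmD)}

== RESULT ==
["ball_in(b1,rmD)", "carry(b5,right)", "robot_in(rmD)"]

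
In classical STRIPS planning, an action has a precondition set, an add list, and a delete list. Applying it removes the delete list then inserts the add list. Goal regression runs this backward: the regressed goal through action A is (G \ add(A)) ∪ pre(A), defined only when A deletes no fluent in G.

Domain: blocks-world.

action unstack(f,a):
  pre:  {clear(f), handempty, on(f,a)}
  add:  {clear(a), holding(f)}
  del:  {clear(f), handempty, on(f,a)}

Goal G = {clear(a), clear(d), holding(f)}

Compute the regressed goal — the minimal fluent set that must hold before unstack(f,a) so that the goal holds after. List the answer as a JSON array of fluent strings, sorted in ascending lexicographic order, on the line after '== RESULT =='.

Compute (G \ add) ∪ pre:
  G ∩ del = {}  (empty — regression defined)
  G \ add = {clear(a), clear(d), holding(f)} \ {clear(a), holding(f)} = {clear(d)}
  ∪ pre   = {clear(d)} ∪ {clear(f), handempty, on(f,a)}
          = {clear(d), clear(f), handempty, on(f,a)}

== RESULT ==
["clear(d)", "clear(f)", "handempty", "on(f,a)"]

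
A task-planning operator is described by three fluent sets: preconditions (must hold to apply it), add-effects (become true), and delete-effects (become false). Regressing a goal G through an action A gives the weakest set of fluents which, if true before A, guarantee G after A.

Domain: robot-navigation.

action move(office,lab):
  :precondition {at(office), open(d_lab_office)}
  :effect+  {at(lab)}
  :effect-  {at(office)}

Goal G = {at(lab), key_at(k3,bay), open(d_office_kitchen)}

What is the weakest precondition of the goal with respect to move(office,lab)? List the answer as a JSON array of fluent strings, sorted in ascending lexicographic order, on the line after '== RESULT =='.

Regress:
  G ∩ del = {}  (empty — regression defined)
  G \ add = {at(lab), key_at(k3,bay), open(d_office_kitchen)} \ {at(lab)} = {key_at(k3,bay), open(d_office_kitchen)}
  ∪ pre   = {key_at(k3,bay), open(d_office_kitchen)} ∪ {at(office), open(d_lab_office)}
          = {at(office), key_at(k3,bay), open(d_lab_office), open(d_office_kitchen)}

== RESULT ==
["at(office)", "key_at(k3,bay)", "open(d_lab_office)", "open(d_office_kitchen)"]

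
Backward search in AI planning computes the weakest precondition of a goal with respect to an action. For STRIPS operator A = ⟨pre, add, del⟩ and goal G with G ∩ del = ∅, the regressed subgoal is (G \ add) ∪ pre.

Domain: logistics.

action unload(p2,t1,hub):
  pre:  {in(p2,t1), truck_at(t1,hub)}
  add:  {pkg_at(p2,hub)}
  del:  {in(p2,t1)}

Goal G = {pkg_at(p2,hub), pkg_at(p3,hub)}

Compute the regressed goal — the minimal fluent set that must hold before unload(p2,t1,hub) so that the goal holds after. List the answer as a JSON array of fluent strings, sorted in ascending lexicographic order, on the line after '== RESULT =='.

Compute (G \ add) ∪ pre:
  G ∩ del = {}  (empty — regression defined)
  G \ add = {pkg_at(p2,hub), pkg_at(p3,hub)} \ {pkg_at(p2,hub)} = {pkg_at(p3,hub)}
  ∪ pre   = {pkg_at(p3,hub)} ∪ {in(p2,t1), truck_at(t1,hub)}
          = {in(p2,t1), pkg_at(p3,hub), truck_at(t1,hub)}

== RESULT ==
["in(p2,t1)", "pkg_at(p3,hub)", "truck_at(t1,hub)"]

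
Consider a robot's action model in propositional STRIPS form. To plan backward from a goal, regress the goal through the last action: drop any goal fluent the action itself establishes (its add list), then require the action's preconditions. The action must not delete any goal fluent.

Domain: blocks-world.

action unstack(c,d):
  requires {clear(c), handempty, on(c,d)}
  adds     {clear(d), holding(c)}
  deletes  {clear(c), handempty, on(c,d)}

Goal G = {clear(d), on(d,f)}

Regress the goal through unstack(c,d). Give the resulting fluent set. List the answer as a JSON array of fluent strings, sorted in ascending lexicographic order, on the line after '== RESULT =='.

Compute (G \ add) ∪ pre:
  G ∩ del = {}  (empty — regression defined)
  G \ add = {clear(d), on(d,f)} \ {clear(d), holding(c)} = {on(d,f)}
  ∪ pre   = {on(d,f)} ∪ {clear(c), handempty, on(c,d)}
          = {clear(c), handempty, on(c,d), on(d,f)}

== RESULT ==
["clear(c)", "handempty", "on(c,d)", "on(d,f)"]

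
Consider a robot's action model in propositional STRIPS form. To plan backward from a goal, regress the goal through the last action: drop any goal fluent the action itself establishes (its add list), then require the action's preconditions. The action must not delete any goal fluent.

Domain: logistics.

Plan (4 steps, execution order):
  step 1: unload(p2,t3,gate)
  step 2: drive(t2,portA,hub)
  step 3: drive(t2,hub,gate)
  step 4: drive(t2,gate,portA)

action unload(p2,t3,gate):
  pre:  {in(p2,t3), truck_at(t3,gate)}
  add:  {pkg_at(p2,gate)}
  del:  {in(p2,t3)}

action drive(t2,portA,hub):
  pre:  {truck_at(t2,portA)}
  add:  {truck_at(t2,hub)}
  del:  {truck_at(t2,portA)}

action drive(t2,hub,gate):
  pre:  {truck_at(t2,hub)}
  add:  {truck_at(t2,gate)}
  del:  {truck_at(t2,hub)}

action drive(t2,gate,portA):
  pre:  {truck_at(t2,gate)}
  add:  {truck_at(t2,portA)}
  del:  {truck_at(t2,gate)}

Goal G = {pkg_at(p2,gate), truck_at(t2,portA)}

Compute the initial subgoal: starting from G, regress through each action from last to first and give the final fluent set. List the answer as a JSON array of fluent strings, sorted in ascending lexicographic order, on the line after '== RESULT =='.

Regress step by step:
  through step 4 (drive(t2,gate,portA)): drop {truck_at(t2,portA)}, keep {pkg_at(p2,gate)}, require {truck_at(t2,gate)}
    → {pkg_at(p2,gate), truck_at(t2,gate)}
  through step 3 (drive(t2,hub,gate)): drop {truck_at(t2,gate)}, keep {pkg_at(p2,gate)}, require {truck_at(t2,hub)}
    → {pkg_at(p2,gate), truck_at(t2,hub)}
  through step 2 (drive(t2,portA,hub)): drop {truck_at(t2,hub)}, keep {pkg_at(p2,gate)}, require {truck_at(t2,portA)}
    → {pkg_at(p2,gate), truck_at(t2,portA)}
  through step 1 (unload(p2,t3,gate)): drop {pkg_at(p2,gate)}, keep {truck_at(t2,portA)}, require {in(p2,t3), truck_at(t3,gate)}
    → {in(p2,t3), truck_at(t2,portA), truck_at(t3,gate)}

== RESULT ==
["in(p2,t3)", "truck_at(t2,portA)", "truck_at(t3,gate)"]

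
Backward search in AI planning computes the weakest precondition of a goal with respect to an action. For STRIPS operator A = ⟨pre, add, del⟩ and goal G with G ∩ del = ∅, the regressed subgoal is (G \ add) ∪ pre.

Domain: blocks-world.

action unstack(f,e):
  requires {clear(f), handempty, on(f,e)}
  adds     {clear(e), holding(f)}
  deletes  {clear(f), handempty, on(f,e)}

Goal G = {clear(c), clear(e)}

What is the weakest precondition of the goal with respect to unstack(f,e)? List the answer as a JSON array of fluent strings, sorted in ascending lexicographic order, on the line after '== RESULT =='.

Regress:
  G ∩ del = {}  (empty — regression defined)
  G \ add = {clear(c), clear(e)} \ {clear(e), holding(f)} = {clear(c)}
  ∪ pre   = {clear(c)} ∪ {clear(f), handempty, on(f,e)}
          = {clear(c), clear(f), handempty, on(f,e)}

== RESULT ==
["clear(c)", "clear(f)", "handempty", "on(f,e)"]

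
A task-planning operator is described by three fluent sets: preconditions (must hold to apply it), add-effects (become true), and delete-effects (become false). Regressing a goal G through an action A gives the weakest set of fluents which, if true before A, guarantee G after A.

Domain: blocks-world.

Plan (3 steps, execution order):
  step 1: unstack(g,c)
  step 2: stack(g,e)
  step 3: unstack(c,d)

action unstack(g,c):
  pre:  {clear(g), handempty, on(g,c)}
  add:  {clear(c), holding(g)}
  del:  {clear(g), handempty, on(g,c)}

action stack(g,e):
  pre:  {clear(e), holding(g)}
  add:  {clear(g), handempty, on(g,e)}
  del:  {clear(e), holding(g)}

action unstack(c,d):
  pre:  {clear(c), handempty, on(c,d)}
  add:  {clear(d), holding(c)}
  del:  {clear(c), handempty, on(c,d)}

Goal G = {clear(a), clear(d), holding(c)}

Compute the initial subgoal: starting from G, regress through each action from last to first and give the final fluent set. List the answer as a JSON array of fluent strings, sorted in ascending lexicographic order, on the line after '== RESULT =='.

Regress step by step:
  through step 3 (unstack(c,d)): drop {clear(d), holding(c)}, keep {clear(a)}, require {clear(c), handempty, on(c,d)}
    → {clear(a), clear(c), handempty, on(c,d)}
  through step 2 (stack(g,e)): drop {handempty}, keep {clear(a), clear(c), on(c,d)}, require {clear(e), holding(g)}
    → {clear(a), clear(c), clear(e), holding(g), on(c,d)}
  through step 1 (unstack(g,c)): drop {clear(c), holding(g)}, keep {clear(a), clear(e), on(c,d)}, require {clear(g), handempty, on(g,c)}
    → {clear(a), clear(e), clear(g), handempty, on(c,d), on(g,c)}

== RESULT ==
["clear(a)", "clear(e)", "clear(g)", "handempty", "on(c,d)", "on(g,c)"]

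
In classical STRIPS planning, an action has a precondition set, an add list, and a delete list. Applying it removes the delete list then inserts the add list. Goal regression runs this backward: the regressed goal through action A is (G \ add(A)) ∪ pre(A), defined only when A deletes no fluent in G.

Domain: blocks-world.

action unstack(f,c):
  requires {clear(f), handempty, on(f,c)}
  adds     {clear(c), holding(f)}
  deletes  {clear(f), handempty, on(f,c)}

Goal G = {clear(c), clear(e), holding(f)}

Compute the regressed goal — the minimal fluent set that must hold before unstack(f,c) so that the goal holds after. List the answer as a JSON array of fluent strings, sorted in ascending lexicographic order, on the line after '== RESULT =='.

Regress:
  G ∩ del = {}  (empty — regression defined)
  G \ add = {clear(c), clear(e), holding(f)} \ {clear(c), holding(f)} = {clear(e)}
  ∪ pre   = {clear(e)} ∪ {clear(f), handempty, on(f,c)}
          = {clear(e), clear(f), handempty, on(f,c)}

== RESULT ==
["clear(e)", "clear(f)", "handempty", "on(f,c)"]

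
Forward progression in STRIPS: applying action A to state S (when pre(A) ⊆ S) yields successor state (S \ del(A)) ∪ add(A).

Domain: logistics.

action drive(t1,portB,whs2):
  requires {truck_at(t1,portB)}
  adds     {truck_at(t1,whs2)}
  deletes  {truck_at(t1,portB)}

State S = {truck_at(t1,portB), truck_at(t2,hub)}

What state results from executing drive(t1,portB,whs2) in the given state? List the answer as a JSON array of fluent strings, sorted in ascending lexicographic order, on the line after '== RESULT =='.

Compute (S \ del) ∪ add:
  pre ⊆ S: {truck_at(t1,portB)} ⊆ S  — applicable
  S \ del = {truck_at(t2,hub)}
  ∪ add   = {truck_at(t1,whs2), truck_at(t2,hub)}

== RESULT ==
["truck_at(t1,whs2)", "truck_at(t2,hub)"]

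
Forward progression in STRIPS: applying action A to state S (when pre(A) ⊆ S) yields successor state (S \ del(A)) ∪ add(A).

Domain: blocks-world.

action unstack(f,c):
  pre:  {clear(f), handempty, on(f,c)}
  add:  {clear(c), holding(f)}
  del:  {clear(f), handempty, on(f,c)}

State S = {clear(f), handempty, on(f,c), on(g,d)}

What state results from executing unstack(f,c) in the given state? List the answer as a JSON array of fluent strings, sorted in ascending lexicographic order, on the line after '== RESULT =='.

Progress:
  pre ⊆ S: {clear(f), handempty, on(f,c)} ⊆ S  — applicable
  S \ del = {on(g,d)}
  ∪ add   = {clear(c), holding(f), on(g,d)}

== RESULT ==
["clear(c)", "holding(f)", "on(g,d)"]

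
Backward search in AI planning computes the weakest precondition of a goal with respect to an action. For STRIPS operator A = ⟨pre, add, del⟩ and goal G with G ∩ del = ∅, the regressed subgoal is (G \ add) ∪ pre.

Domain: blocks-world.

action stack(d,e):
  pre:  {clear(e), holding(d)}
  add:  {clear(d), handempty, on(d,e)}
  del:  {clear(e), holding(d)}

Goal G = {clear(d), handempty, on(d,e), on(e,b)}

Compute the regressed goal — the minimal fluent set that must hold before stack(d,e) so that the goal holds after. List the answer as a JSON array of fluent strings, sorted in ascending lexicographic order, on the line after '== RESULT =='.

Regress:
  G ∩ del = {}  (empty — regression defined)
  G \ add = {clear(d), handempty, on(d,e), on(e,b)} \ {clear(d), handempty, on(d,e)} = {on(e,b)}
  ∪ pre   = {on(e,b)} ∪ {clear(e), holding(d)}
          = {clear(e), holding(d), on(e,b)}

== RESULT ==
["clear(e)", "holding(d)", "on(e,b)"]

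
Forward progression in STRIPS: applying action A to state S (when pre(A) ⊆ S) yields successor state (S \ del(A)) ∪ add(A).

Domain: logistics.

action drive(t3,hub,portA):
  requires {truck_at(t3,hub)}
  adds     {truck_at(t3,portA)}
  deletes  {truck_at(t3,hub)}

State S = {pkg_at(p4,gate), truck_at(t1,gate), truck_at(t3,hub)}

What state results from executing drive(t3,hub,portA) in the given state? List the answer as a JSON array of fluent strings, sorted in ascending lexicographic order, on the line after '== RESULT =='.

Compute (S \ del) ∪ add:
  pre ⊆ S: {truck_at(t3,hub)} ⊆ S  — applicable
  S \ del = {pkg_at(p4,gate), truck_at(t1,gate)}
  ∪ add   = {pkg_at(p4,gate), truck_at(t1,gate), truck_at(t3,portA)}

== RESULT ==
["pkg_at(p4,gate)", "truck_at(t1,gate)", "truck_at(t3,portA)"]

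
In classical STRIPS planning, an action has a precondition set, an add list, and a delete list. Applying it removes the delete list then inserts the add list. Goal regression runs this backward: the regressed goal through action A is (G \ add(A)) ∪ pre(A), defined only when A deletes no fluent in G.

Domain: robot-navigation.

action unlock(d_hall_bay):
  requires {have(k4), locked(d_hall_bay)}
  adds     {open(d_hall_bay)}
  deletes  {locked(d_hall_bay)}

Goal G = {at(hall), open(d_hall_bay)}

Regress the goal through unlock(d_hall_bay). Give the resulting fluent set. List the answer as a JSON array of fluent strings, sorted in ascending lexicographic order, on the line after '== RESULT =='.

Compute (G \ add) ∪ pre:
  G ∩ del = {}  (empty — regression defined)
  G \ add = {at(hall), open(d_hall_bay)} \ {open(d_hall_bay)} = {at(hall)}
  ∪ pre   = {at(hall)} ∪ {have(k4), locked(d_hall_bay)}
          = {at(hall), have(k4), locked(d_hall_bay)}

== RESULT ==
["at(hall)", "have(k4)", "locked(d_hall_bay)"]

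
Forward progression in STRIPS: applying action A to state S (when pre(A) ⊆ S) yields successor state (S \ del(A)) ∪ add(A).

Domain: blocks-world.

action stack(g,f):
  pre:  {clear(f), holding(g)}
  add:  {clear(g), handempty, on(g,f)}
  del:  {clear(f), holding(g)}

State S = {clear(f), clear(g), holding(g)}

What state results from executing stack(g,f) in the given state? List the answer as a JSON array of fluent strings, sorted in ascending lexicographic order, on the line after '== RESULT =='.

Compute (S \ del) ∪ add:
  pre ⊆ S: {clear(f), holding(g)} ⊆ S  — applicable
  S \ del = {clear(g)}
  ∪ add   = {clear(g), handempty, on(g,f)}

== RESULT ==
["clear(g)", "handempty", "on(g,f)"]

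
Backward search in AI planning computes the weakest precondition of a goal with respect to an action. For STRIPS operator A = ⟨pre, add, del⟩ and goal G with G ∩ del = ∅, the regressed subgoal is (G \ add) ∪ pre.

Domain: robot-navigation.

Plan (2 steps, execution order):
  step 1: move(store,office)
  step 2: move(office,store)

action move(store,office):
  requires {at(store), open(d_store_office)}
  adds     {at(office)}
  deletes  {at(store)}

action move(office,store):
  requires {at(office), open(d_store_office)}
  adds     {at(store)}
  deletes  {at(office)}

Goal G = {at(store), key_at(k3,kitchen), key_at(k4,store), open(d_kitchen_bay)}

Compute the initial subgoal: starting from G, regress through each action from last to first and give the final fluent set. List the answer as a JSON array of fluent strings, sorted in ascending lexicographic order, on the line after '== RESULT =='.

Regress step by step:
  through step 2 (move(office,store)): drop {at(store)}, keep {key_at(k3,kitchen), key_at(k4,store), open(d_kitchen_bay)}, require {at(office), open(d_store_office)}
    → {at(office), key_at(k3,kitchen), key_at(k4,store), open(d_kitchen_bay), open(d_store_office)}
  through step 1 (move(store,office)): drop {at(office)}, keep {key_at(k3,kitchen), key_at(k4,store), open(d_kitchen_bay), open(d_store_office)}, require {at(store), open(d_store_office)}
    → {at(store), key_at(k3,kitchen), key_at(k4,store), open(d_kitchen_bay), open(d_store_office)}

== RESULT ==
["at(store)", "key_at(k3,kitchen)", "key_at(k4,store)", "open(d_kitchen_bay)", "open(d_store_office)"]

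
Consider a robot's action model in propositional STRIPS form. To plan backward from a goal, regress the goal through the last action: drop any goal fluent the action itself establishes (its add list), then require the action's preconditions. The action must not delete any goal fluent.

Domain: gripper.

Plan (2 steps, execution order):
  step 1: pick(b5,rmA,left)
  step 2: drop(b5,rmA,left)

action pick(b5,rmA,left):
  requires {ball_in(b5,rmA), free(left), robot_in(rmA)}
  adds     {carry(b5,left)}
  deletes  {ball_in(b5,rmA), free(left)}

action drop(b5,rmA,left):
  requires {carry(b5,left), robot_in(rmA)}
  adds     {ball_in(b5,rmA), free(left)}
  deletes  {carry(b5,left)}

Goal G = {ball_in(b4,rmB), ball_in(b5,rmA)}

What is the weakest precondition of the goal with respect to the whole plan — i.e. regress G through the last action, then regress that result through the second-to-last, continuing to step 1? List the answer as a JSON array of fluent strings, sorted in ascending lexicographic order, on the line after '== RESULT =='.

Regress step by step:
  through step 2 (drop(b5,rmA,left)): drop {ball_in(b5,rmA)}, keep {ball_in(b4,rmB)}, require {carry(b5,left), robot_in(rmA)}
    → {ball_in(b4,rmB), carry(b5,left), robot_in(rmA)}
  through step 1 (pick(b5,rmA,left)): drop {carry(b5,left)}, keep {ball_in(b4,rmB), robot_in(rmA)}, require {ball_in(b5,rmA), free(left), robot_in(rmA)}
    → {ball_in(b4,rmB), ball_in(b5,rmA), free(left), robot_in(rmA)}

== RESULT ==
["ball_in(b4,rmB)", "ball_in(b5,rmA)", "free(left)", "robot_in(rmA)"]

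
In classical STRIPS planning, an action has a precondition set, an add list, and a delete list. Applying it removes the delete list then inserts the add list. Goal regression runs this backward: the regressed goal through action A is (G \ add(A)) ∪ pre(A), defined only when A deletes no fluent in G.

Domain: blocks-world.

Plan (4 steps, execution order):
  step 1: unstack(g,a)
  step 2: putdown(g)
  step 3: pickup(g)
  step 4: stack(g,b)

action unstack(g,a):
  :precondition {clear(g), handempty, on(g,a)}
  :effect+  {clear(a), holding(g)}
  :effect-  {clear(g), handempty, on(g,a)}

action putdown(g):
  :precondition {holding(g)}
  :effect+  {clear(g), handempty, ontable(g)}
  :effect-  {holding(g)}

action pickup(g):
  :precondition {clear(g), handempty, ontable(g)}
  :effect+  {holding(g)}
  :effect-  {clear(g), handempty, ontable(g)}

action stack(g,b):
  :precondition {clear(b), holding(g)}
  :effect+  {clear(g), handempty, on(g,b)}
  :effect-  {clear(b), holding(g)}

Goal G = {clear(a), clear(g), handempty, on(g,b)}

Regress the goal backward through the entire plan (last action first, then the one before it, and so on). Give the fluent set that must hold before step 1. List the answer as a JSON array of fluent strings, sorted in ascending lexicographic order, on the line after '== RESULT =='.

Work backward from the goal:
  through step 4 (stack(g,b)): drop {clear(g), handempty, on(g,b)}, keep {clear(a)}, require {clear(b), holding(g)}
    → {clear(a), clear(b), holding(g)}
  through step 3 (pickup(g)): drop {holding(g)}, keep {clear(a), clear(b)}, require {clear(g), handempty, ontable(g)}
    → {clear(a), clear(b), clear(g), handempty, ontable(g)}
  through step 2 (putdown(g)): drop {clear(g), handempty, ontable(g)}, keep {clear(a), clear(b)}, require {holding(g)}
    → {clear(a), clear(b), holding(g)}
  through step 1 (unstack(g,a)): drop {clear(a), holding(g)}, keep {clear(b)}, require {clear(g), handempty, on(g,a)}
    → {clear(b), clear(g), handempty, on(g,a)}

== RESULT ==
["clear(b)", "clear(g)", "handempty", "on(g,a)"]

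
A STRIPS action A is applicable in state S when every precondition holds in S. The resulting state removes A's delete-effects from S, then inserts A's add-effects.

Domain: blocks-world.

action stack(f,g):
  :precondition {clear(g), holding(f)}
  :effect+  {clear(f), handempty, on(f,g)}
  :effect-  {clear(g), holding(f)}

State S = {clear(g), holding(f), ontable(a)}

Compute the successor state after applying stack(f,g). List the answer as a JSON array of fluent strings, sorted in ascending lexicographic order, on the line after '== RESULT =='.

Progress:
  pre ⊆ S: {clear(g), holding(f)} ⊆ S  — applicable
  S \ del = {ontable(a)}
  ∪ add   = {clear(f), handempty, on(f,g), ontable(a)}

== RESULT ==
["clear(f)", "handempty", "on(f,g)", "ontable(a)"]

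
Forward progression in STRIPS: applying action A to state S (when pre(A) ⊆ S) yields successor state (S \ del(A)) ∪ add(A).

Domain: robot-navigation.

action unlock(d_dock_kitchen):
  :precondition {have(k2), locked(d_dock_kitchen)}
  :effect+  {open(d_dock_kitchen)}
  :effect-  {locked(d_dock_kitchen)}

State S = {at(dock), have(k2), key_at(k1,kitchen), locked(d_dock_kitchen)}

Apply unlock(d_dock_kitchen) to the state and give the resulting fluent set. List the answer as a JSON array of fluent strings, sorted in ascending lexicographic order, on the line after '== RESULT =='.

Compute (S \ del) ∪ add:
  pre ⊆ S: {have(k2), locked(d_dock_kitchen)} ⊆ S  — applicable
  S \ del = {at(dock), have(k2), key_at(k1,kitchen)}
  ∪ add   = {at(dock), have(k2), key_at(k1,kitchen), open(d_dock_kitchen)}

== RESULT ==
["at(dock)", "have(k2)", "key_at(k1,kitchen)", "open(d_dock_kitchen)"]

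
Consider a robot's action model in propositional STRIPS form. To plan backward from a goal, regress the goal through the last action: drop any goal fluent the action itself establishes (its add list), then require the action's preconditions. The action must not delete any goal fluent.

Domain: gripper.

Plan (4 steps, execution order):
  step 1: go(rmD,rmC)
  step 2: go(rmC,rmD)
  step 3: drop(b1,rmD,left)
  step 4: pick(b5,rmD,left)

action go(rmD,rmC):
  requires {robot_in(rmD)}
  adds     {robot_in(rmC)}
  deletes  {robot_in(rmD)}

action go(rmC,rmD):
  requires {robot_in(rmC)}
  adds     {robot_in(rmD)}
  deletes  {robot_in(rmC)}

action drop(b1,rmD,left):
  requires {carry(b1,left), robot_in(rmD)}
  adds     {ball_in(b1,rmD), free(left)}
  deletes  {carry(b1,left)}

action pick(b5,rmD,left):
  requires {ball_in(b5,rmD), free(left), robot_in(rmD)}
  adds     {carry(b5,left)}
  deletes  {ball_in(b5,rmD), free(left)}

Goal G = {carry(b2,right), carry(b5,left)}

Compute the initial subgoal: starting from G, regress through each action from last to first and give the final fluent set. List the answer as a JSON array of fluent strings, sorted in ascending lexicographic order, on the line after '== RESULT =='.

Work backward from the goal:
  through step 4 (pick(b5,rmD,left)): drop {carry(b5,left)}, keep {carry(b2,right)}, require {ball_in(b5,rmD), free(left), robot_in(rmD)}
    → {ball_in(b5,rmD), carry(b2,right), free(left), robot_in(rmD)}
  through step 3 (drop(b1,rmD,left)): drop {free(left)}, keep {ball_in(b5,rmD), carry(b2,right), robot_in(rmD)}, require {carry(b1,left), robot_in(rmD)}
    → {ball_in(b5,rmD), carry(b1,left), carry(b2,right), robot_in(rmD)}
  through step 2 (go(rmC,rmD)): drop {robot_in(rmD)}, keep {ball_in(b5,rmD), carry(b1,left), carry(b2,right)}, require {robot_in(rmC)}
    → {ball_in(b5,rmD), carry(b1,left), carry(b2,right), robot_in(rmC)}
  through step 1 (go(rmD,rmC)): drop {robot_in(rmC)}, keep {ball_in(b5,rmD), carry(b1,left), carry(b2,right)}, require {robot_in(rmD)}
    → {ball_in(b5,rmD), carry(b1,left), carry(b2,right), robot_in(rmD)}

== RESULT ==
["ball_in(b5,rmD)", "carry(b1,left)", "carry(b2,right)", "robot_in(rmD)"]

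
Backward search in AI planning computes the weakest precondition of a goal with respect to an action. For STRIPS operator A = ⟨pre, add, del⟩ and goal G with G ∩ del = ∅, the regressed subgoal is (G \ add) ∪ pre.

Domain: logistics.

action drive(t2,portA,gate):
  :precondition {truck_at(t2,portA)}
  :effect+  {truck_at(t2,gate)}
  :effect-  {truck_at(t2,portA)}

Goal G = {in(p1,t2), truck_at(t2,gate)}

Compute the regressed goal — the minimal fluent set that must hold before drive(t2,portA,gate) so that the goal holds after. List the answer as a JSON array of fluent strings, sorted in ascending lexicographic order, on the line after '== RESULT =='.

Regress:
  G ∩ del = {}  (empty — regression defined)
  G \ add = {in(p1,t2), truck_at(t2,gate)} \ {truck_at(t2,gate)} = {in(p1,t2)}
  ∪ pre   = {in(p1,t2)} ∪ {truck_at(t2,portA)}
          = {in(p1,t2), truck_at(t2,portA)}

== RESULT ==
["in(p1,t2)", "truck_at(t2,portA)"]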